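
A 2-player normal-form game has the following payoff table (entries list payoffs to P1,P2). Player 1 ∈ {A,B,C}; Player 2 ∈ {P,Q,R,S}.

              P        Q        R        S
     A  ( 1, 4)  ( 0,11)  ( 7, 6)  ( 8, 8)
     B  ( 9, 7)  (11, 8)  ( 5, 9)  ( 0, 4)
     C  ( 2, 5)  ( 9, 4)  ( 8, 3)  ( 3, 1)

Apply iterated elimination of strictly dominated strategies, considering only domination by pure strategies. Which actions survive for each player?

P2 drop S (Q beats it: A:11>8 B:8>4 C:4>1)
P1 drop A (C beats it: P:2>1 Q:9>0 R:8>7)
P1→{B,C} P2→{P,Q,R}

Survivors P1:{B,C} P2:{P,Q,R}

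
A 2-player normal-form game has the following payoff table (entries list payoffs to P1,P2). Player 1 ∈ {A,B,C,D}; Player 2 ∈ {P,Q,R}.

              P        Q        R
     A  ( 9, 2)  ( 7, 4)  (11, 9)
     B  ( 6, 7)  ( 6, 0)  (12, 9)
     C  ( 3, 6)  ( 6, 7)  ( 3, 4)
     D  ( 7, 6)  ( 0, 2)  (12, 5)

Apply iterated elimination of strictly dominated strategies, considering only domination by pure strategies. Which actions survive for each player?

P1 drop C (A beats it: P:9>3 Q:7>6 R:11>3)
P2 drop Q (R beats it: A:9>4 B:9>0 D:5>2)
P1→{A,B,D} P2→{P,R}

Remaining: P1:{A,B,D} P2:{P,R}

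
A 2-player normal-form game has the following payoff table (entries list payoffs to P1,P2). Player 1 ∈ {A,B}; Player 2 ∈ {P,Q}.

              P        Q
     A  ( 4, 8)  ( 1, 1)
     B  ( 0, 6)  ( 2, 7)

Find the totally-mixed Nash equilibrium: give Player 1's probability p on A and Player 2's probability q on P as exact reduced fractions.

P1 indiff ⇒ q·4+(1-q)·1 = q·0+(1-q)·2 ⇒ q(4) = (1-q)(1) ⇒ q = 1/5
P2 indiff ⇒ p·8+(1-p)·6 = p·1+(1-p)·7 ⇒ p(7) = (1-p)(1) ⇒ p = 1/8

p=1/8, q=1/5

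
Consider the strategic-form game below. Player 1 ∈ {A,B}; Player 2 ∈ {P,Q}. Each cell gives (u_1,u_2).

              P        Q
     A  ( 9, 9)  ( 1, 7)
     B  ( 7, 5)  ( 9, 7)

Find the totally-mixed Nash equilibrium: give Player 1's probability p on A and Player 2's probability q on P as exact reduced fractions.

P1 indiff ⇒ q·9+(1-q)·1 = q·7+(1-q)·9 ⇒ q(2) = (1-q)(8) ⇒ q = 4/5
P2 indiff ⇒ p·9+(1-p)·5 = p·7+(1-p)·7 ⇒ p(2) = (1-p)(2) ⇒ p = 1/2

P1 mixes 1/2 on A; P2 mixes 4/5 on P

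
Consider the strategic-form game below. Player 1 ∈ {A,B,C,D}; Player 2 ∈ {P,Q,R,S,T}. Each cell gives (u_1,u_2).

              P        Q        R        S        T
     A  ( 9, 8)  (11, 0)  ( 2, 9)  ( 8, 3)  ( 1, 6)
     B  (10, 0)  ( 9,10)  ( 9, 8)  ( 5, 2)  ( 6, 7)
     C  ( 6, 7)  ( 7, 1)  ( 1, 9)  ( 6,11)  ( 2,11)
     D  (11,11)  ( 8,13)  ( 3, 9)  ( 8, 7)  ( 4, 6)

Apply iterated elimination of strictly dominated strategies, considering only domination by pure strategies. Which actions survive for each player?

Survivors P1:{A,B,D} P2:{P,Q,R}

P1 drop C (D beats it: P:11>6 Q:8>7 R:3>1 S:8>6 T:4>2)
P2 drop S (R beats it: A:9>3 B:8>2 D:9>7)
P2 drop T (R beats it: A:9>6 B:8>7 D:9>6)
P1→{A,B,D} P2→{P,Q,R}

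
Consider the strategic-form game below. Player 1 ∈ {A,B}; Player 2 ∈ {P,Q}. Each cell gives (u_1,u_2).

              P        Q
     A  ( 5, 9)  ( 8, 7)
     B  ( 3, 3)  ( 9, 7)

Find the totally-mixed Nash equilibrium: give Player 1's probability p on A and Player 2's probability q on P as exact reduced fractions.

P1 indiff ⇒ q·5+(1-q)·8 = q·3+(1-q)·9 ⇒ q(2) = (1-q)(1) ⇒ q = 1/3
P2 indiff ⇒ p·9+(1-p)·3 = p·7+(1-p)·7 ⇒ p(2) = (1-p)(4) ⇒ p = 2/3

(p,q) = (2/3, 1/3)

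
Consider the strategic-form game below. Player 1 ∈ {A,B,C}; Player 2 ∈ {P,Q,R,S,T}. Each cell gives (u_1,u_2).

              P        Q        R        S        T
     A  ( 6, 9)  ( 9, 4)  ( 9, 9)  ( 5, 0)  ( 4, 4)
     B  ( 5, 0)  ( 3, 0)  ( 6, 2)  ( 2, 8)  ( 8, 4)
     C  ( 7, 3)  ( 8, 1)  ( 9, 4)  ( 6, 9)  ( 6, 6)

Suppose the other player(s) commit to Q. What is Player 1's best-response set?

u_1(A vs Q) = 9
u_1(B vs Q) = 3
u_1(C vs Q) = 8
max payoff 9 at {A}

argmax u_1 = {A}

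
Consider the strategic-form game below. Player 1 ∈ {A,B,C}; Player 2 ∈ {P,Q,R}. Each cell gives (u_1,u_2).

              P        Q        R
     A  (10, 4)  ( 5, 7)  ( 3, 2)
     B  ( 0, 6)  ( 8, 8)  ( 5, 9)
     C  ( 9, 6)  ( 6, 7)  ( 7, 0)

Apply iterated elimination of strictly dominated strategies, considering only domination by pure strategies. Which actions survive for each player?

P2 drop P (Q beats it: A:7>4 B:8>6 C:7>6)
P1 drop A (B beats it: Q:8>5 R:5>3)
P1→{B,C} P2→{Q,R}

Remaining: P1:{B,C} P2:{Q,R}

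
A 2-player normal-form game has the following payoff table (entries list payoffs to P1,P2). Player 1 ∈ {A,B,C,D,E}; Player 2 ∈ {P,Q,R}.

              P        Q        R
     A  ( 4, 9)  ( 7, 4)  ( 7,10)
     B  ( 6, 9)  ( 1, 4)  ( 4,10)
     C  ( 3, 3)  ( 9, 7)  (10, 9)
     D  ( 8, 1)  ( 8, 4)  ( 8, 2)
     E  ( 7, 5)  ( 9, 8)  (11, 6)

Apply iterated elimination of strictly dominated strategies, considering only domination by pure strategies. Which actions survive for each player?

Survivors P1:{C,E} P2:{Q,R}

P1 drop A (D beats it: P:8>4 Q:8>7 R:8>7)
P1 drop B (D beats it: P:8>6 Q:8>1 R:8>4)
P2 drop P (Q beats it: C:7>3 D:4>1 E:8>5)
P1 drop D (C beats it: Q:9>8 R:10>8)
P1→{C,E} P2→{Q,R}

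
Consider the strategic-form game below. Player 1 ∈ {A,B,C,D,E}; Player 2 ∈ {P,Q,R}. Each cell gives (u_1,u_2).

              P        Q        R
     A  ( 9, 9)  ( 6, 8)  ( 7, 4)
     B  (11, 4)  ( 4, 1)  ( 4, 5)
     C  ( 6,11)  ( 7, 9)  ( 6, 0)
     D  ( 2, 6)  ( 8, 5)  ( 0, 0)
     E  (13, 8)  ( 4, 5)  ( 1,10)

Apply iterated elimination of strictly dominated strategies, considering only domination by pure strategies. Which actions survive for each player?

P2 drop Q (P beats it: A:9>8 B:4>1 C:11>9 D:6>5 E:8>5)
P1 drop C (A beats it: P:9>6 R:7>6)
P1 drop D (A beats it: P:9>2 R:7>0)
P1→{A,B,E} P2→{P,R}

Survivors P1:{A,B,E} P2:{P,R}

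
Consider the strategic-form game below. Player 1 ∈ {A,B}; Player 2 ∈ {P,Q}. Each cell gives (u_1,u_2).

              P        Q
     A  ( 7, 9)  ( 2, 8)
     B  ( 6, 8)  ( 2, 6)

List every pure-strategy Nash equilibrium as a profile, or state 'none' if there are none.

(A,P): NE
(A,Q): not NE [P2→P gives 9>8]
(B,P): not NE [P1→A gives 7>6]
(B,Q): not NE [P2→P gives 8>6]

Nash profiles: (A,P)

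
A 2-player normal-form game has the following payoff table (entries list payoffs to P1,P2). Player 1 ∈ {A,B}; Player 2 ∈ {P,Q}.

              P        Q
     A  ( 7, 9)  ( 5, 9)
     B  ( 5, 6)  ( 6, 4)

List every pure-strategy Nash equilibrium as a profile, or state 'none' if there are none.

Nash profiles: (A,P)

(A,P): NE
(A,Q): not NE [P1→B gives 6>5]
(B,P): not NE [P1→A gives 7>5]
(B,Q): not NE [P2→P gives 6>4]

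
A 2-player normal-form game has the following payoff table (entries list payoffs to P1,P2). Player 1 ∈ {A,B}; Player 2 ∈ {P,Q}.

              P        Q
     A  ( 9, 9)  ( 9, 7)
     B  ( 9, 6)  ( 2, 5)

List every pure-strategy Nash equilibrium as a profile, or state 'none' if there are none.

(A,P): NE
(A,Q): not NE [P2→P gives 9>7]
(B,P): NE
(B,Q): not NE [P1→A gives 9>2; P2→P gives 6>5]

NE set: (A,P), (B,P)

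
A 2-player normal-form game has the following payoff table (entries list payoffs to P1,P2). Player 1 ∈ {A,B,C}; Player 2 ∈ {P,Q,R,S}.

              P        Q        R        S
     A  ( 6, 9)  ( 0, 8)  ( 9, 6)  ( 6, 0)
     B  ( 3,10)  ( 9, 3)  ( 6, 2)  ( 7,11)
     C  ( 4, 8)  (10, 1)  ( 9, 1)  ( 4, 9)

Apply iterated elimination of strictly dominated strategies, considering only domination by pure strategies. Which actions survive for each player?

Survivors P1:{A,B} P2:{P,S}

P2 drop Q (P beats it: A:9>8 B:10>3 C:8>1)
P2 drop R (P beats it: A:9>6 B:10>2 C:8>1)
P1 drop C (A beats it: P:6>4 S:6>4)
P1→{A,B} P2→{P,S}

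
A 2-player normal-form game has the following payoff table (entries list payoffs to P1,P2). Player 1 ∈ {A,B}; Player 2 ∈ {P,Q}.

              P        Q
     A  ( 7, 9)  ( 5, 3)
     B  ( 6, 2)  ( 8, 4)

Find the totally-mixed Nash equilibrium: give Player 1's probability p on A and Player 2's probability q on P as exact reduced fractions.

P1 mixes 1/4 on A; P2 mixes 3/4 on P

P1 indiff ⇒ q·7+(1-q)·5 = q·6+(1-q)·8 ⇒ q(1) = (1-q)(3) ⇒ q = 3/4
P2 indiff ⇒ p·9+(1-p)·2 = p·3+(1-p)·4 ⇒ p(6) = (1-p)(2) ⇒ p = 1/4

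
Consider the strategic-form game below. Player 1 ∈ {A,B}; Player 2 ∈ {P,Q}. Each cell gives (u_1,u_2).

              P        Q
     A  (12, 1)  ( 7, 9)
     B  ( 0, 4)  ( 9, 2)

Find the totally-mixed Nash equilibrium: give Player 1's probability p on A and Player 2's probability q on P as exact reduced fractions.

p=1/5, q=1/7

P1 indiff ⇒ q·12+(1-q)·7 = q·0+(1-q)·9 ⇒ q(12) = (1-q)(2) ⇒ q = 1/7
P2 indiff ⇒ p·1+(1-p)·4 = p·9+(1-p)·2 ⇒ p(-8) = (1-p)(-2) ⇒ p = 1/5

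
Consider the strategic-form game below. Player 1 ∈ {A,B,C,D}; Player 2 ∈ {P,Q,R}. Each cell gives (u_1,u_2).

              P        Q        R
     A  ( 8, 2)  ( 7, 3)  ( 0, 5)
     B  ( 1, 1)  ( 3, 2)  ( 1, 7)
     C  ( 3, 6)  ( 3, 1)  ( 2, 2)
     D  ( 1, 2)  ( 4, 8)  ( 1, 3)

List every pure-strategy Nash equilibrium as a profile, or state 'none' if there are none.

(A,P): not NE [P2→R gives 5>2]
(A,Q): not NE [P2→R gives 5>3]
(A,R): not NE [P1→C gives 2>0]
(B,P): not NE [P1→A gives 8>1; P2→R gives 7>1]
(B,Q): not NE [P1→A gives 7>3; P2→R gives 7>2]
(B,R): not NE [P1→C gives 2>1]
(C,P): not NE [P1→A gives 8>3]
(C,Q): not NE [P1→A gives 7>3; P2→P gives 6>1]
(C,R): not NE [P2→P gives 6>2]
(D,P): not NE [P1→A gives 8>1; P2→Q gives 8>2]
(D,Q): not NE [P1→A gives 7>4]
(D,R): not NE [P1→C gives 2>1; P2→Q gives 8>3]

PSNE: ∅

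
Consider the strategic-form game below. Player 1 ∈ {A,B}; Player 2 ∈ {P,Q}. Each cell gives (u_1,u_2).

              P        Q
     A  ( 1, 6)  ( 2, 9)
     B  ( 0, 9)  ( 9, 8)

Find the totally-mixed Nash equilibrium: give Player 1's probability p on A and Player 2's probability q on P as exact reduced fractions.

P1 indiff ⇒ q·1+(1-q)·2 = q·0+(1-q)·9 ⇒ q(1) = (1-q)(7) ⇒ q = 7/8
P2 indiff ⇒ p·6+(1-p)·9 = p·9+(1-p)·8 ⇒ p(-3) = (1-p)(-1) ⇒ p = 1/4

p=1/4, q=7/8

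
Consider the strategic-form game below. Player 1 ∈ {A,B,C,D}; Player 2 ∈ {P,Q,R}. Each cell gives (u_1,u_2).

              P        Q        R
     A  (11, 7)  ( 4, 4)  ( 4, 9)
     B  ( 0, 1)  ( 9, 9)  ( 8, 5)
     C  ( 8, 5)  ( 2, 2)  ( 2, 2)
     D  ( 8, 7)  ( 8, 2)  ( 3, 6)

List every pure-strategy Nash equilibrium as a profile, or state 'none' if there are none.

Nash profiles: (B,Q)

(A,P): not NE [P2→R gives 9>7]
(A,Q): not NE [P1→B gives 9>4; P2→R gives 9>4]
(A,R): not NE [P1→B gives 8>4]
(B,P): not NE [P1→A gives 11>0; P2→Q gives 9>1]
(B,Q): NE
(B,R): not NE [P2→Q gives 9>5]
(C,P): not NE [P1→A gives 11>8]
(C,Q): not NE [P1→B gives 9>2; P2→P gives 5>2]
(C,R): not NE [P1→B gives 8>2; P2→P gives 5>2]
(D,P): not NE [P1→A gives 11>8]
(D,Q): not NE [P1→B gives 9>8; P2→P gives 7>2]
(D,R): not NE [P1→B gives 8>3; P2→P gives 7>6]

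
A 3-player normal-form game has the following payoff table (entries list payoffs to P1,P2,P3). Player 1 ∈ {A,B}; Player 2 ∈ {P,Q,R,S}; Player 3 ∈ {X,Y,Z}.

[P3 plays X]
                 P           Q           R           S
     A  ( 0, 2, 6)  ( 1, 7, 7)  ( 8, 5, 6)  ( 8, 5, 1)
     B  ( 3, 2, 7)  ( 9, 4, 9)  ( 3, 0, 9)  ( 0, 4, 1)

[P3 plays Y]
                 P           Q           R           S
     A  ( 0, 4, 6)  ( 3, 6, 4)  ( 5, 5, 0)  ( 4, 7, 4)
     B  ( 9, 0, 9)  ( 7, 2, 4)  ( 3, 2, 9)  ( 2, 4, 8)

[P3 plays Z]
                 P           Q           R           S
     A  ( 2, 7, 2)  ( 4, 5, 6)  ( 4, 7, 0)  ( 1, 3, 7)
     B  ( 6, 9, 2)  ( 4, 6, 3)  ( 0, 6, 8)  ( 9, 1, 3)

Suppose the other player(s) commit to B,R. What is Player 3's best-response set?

u_3(X vs B,R) = 9
u_3(Y vs B,R) = 9
u_3(Z vs B,R) = 8
max payoff 9 at {X,Y}

P3 best: {X,Y}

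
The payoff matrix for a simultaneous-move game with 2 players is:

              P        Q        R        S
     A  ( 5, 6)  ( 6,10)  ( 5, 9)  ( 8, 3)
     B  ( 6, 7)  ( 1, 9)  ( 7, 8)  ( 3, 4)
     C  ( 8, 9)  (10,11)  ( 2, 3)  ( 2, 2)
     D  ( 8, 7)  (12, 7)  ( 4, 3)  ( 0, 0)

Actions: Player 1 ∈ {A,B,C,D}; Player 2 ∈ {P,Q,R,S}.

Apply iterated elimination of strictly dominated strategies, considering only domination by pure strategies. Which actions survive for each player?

P2 drop R (Q beats it: A:10>9 B:9>8 C:11>3 D:7>3)
P2 drop S (P beats it: A:6>3 B:7>4 C:9>2 D:7>0)
P1 drop A (C beats it: P:8>5 Q:10>6)
P1 drop B (C beats it: P:8>6 Q:10>1)
P1→{C,D} P2→{P,Q}

IESDS → P1:{C,D} P2:{P,Q}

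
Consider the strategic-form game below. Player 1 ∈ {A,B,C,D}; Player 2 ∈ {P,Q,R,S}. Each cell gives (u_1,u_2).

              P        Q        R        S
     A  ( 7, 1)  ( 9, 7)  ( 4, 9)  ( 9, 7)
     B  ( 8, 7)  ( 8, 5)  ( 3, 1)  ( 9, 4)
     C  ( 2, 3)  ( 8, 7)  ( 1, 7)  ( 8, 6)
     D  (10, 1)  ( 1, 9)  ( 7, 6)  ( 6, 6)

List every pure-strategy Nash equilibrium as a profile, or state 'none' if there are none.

(A,P): not NE [P1→D gives 10>7; P2→R gives 9>1]
(A,Q): not NE [P2→R gives 9>7]
(A,R): not NE [P1→D gives 7>4]
(A,S): not NE [P2→R gives 9>7]
(B,P): not NE [P1→D gives 10>8]
(B,Q): not NE [P1→A gives 9>8; P2→P gives 7>5]
(B,R): not NE [P1→D gives 7>3; P2→P gives 7>1]
(B,S): not NE [P2→P gives 7>4]
(C,P): not NE [P1→D gives 10>2; P2→R gives 7>3]
(C,Q): not NE [P1→A gives 9>8]
(C,R): not NE [P1→D gives 7>1]
(C,S): not NE [P1→B gives 9>8; P2→R gives 7>6]
(D,P): not NE [P2→Q gives 9>1]
(D,Q): not NE [P1→A gives 9>1]
(D,R): not NE [P2→Q gives 9>6]
(D,S): not NE [P1→B gives 9>6; P2→Q gives 9>6]

Equilibria: none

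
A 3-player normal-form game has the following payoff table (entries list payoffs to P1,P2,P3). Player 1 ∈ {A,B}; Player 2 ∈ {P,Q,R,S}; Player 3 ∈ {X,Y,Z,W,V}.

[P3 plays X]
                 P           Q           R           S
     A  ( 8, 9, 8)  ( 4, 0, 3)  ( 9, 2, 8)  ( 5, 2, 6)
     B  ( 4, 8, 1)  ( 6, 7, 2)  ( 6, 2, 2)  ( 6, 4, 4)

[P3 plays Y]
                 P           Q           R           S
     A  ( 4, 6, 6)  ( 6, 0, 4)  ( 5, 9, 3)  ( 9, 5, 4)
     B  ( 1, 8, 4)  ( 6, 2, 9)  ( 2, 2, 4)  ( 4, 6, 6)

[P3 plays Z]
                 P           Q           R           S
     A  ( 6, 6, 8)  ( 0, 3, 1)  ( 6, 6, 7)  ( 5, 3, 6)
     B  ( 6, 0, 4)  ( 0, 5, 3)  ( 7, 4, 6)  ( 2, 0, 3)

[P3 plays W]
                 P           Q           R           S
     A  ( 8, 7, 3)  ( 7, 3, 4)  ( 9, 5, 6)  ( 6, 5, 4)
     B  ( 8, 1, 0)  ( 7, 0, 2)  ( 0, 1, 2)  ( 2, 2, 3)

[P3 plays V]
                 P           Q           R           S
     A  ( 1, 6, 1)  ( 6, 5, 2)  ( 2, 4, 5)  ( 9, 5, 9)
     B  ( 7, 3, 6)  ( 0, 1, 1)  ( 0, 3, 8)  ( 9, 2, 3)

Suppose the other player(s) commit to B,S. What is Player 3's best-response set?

BR_3 = {Y}

u_3(X vs B,S) = 4
u_3(Y vs B,S) = 6
u_3(Z vs B,S) = 3
u_3(W vs B,S) = 3
u_3(V vs B,S) = 3
max payoff 6 at {Y}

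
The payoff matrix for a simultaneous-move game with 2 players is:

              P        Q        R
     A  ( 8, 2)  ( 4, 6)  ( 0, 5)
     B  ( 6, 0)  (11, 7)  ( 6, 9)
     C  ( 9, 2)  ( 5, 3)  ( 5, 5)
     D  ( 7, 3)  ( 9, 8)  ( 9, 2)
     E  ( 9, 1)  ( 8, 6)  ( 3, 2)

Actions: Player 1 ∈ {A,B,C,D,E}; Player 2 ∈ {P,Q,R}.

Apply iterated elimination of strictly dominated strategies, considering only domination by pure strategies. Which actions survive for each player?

IESDS → P1:{B,D} P2:{Q,R}

P1 drop A (C beats it: P:9>8 Q:5>4 R:5>0)
P2 drop P (Q beats it: B:7>0 C:3>2 D:8>3 E:6>1)
P1 drop C (B beats it: Q:11>5 R:6>5)
P1 drop E (B beats it: Q:11>8 R:6>3)
P1→{B,D} P2→{Q,R}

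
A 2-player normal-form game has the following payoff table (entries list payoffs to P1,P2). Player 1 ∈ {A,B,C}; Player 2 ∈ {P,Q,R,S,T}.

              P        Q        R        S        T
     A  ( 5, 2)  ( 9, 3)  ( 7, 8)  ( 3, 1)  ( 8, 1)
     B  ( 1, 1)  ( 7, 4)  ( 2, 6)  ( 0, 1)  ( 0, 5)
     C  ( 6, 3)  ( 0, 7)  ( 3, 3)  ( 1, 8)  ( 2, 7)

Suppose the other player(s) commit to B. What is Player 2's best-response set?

u_2(P vs B) = 1
u_2(Q vs B) = 4
u_2(R vs B) = 6
u_2(S vs B) = 1
u_2(T vs B) = 5
max payoff 6 at {R}

BR_2 = {R}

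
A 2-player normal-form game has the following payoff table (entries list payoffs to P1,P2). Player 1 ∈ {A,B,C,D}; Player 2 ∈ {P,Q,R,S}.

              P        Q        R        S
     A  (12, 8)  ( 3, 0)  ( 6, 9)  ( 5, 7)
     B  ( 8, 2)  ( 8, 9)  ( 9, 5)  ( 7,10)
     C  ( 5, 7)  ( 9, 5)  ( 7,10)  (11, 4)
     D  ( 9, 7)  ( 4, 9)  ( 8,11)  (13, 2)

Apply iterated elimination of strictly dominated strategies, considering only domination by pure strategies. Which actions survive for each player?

IESDS → P1:{B,C,D} P2:{Q,R,S}

P2 drop P (R beats it: A:9>8 B:5>2 C:10>7 D:11>7)
P1 drop A (B beats it: Q:8>3 R:9>6 S:7>5)
P1→{B,C,D} P2→{Q,R,S}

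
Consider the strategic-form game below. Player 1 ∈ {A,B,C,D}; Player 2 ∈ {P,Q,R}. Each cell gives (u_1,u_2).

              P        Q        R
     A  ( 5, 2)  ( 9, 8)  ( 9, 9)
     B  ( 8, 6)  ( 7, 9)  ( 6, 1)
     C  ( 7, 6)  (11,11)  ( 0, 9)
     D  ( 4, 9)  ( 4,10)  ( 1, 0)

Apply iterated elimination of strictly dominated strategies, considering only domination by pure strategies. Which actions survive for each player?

Remaining: P1:{A,C} P2:{Q,R}

P1 drop D (A beats it: P:5>4 Q:9>4 R:9>1)
P2 drop P (Q beats it: A:8>2 B:9>6 C:11>6)
P1 drop B (A beats it: Q:9>7 R:9>6)
P1→{A,C} P2→{Q,R}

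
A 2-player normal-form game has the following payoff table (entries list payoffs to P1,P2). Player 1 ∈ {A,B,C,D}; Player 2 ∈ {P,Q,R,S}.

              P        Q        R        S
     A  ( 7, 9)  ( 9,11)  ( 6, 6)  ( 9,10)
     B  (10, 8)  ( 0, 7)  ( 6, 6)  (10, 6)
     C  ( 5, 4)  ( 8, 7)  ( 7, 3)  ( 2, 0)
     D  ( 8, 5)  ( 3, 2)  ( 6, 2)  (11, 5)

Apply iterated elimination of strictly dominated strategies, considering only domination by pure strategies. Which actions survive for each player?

P2 drop R (P beats it: A:9>6 B:8>6 C:4>3 D:5>2)
P1 drop C (A beats it: P:7>5 Q:9>8 S:9>2)
P1→{A,B,D} P2→{P,Q,S}

IESDS → P1:{A,B,D} P2:{P,Q,S}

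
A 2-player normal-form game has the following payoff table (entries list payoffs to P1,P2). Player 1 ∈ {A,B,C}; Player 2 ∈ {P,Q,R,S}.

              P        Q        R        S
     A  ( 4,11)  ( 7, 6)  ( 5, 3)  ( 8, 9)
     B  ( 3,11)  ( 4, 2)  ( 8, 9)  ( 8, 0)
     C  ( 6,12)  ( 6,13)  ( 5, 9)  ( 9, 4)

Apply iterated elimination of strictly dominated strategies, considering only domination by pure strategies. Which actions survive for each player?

Remaining: P1:{A,C} P2:{P,Q}

P2 drop R (P beats it: A:11>3 B:11>9 C:12>9)
P1 drop B (C beats it: P:6>3 Q:6>4 S:9>8)
P2 drop S (P beats it: A:11>9 C:12>4)
P1→{A,C} P2→{P,Q}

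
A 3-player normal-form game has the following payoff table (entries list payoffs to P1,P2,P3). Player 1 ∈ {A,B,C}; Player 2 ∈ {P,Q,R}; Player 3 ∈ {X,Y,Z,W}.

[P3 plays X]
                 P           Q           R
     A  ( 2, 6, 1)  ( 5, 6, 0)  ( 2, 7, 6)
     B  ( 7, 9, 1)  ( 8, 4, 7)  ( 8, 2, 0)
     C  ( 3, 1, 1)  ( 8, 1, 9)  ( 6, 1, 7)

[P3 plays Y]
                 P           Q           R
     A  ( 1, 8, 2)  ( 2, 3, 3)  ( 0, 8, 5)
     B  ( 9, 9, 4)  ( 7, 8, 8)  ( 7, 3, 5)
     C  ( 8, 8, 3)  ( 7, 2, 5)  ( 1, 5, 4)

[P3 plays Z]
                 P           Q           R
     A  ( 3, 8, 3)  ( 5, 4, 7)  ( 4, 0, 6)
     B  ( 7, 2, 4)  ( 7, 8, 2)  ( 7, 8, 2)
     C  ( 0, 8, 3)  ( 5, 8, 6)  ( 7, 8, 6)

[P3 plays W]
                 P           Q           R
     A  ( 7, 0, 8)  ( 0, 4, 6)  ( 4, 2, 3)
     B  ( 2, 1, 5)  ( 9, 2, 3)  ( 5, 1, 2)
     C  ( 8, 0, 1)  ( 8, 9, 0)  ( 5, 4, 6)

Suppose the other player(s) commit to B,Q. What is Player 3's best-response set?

BR_3 = {Y}

u_3(X vs B,Q) = 7
u_3(Y vs B,Q) = 8
u_3(Z vs B,Q) = 2
u_3(W vs B,Q) = 3
max payoff 8 at {Y}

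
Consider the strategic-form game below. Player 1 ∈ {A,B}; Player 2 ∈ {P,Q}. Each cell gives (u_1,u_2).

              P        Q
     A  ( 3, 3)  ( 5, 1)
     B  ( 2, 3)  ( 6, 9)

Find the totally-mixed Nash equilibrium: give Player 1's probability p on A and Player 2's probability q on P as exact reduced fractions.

P1 indiff ⇒ q·3+(1-q)·5 = q·2+(1-q)·6 ⇒ q(1) = (1-q)(1) ⇒ q = 1/2
P2 indiff ⇒ p·3+(1-p)·3 = p·1+(1-p)·9 ⇒ p(2) = (1-p)(6) ⇒ p = 3/4

(p,q) = (3/4, 1/2)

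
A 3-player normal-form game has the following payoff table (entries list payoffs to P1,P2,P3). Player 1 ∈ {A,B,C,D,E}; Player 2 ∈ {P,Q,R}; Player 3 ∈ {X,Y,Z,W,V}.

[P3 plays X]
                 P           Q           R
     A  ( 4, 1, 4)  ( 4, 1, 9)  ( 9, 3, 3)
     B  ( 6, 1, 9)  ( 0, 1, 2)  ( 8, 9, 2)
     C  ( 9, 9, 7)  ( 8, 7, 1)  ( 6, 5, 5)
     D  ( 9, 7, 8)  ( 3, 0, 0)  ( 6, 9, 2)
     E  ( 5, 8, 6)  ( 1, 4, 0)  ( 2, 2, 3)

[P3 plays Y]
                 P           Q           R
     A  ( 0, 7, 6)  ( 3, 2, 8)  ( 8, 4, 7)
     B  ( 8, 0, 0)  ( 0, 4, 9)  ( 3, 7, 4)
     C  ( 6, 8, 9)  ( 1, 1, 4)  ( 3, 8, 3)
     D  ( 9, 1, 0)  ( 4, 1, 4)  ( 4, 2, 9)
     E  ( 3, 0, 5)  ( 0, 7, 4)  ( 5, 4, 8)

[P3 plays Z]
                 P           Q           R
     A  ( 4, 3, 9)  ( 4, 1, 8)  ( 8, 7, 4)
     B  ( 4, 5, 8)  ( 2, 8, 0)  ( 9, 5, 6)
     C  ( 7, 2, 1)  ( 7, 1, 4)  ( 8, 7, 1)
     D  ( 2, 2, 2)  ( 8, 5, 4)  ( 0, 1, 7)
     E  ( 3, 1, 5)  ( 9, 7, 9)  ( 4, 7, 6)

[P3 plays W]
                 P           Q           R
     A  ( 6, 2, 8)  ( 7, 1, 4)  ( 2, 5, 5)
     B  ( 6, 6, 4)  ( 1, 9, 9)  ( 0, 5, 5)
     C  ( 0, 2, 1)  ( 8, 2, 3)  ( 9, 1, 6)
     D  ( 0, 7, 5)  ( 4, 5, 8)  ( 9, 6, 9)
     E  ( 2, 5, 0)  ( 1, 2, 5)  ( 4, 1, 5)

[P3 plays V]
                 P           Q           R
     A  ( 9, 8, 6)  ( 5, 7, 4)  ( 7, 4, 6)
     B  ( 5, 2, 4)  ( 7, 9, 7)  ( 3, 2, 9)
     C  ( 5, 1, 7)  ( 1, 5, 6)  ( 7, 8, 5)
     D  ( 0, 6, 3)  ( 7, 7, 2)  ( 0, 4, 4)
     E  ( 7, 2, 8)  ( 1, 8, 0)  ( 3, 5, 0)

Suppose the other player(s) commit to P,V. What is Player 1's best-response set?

u_1(A vs P,V) = 9
u_1(B vs P,V) = 5
u_1(C vs P,V) = 5
u_1(D vs P,V) = 0
u_1(E vs P,V) = 7
max payoff 9 at {A}

BR_1 = {A}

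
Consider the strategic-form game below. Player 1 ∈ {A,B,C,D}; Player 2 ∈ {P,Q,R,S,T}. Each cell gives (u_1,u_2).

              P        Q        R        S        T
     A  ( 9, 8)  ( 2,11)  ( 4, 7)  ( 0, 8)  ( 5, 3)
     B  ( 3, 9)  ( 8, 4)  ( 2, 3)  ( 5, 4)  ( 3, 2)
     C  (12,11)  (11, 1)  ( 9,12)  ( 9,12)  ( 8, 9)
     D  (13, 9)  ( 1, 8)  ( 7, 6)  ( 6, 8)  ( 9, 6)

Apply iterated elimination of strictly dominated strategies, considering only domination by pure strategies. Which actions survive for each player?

Survivors P1:{C,D} P2:{P,R,S}

P1 drop A (C beats it: P:12>9 Q:11>2 R:9>4 S:9>0 T:8>5)
P1 drop B (C beats it: P:12>3 Q:11>8 R:9>2 S:9>5 T:8>3)
P2 drop Q (P beats it: C:11>1 D:9>8)
P2 drop T (P beats it: C:11>9 D:9>6)
P1→{C,D} P2→{P,R,S}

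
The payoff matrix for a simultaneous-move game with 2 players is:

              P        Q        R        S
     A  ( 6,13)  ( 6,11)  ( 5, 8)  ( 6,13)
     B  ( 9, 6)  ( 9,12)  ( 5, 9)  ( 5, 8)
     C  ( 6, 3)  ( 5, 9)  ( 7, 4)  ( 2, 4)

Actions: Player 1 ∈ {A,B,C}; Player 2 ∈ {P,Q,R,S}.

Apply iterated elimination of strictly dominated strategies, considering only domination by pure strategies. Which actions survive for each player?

Survivors P1:{A,B} P2:{P,Q,S}

P2 drop R (Q beats it: A:11>8 B:12>9 C:9>4)
P1 drop C (B beats it: P:9>6 Q:9>5 S:5>2)
P1→{A,B} P2→{P,Q,S}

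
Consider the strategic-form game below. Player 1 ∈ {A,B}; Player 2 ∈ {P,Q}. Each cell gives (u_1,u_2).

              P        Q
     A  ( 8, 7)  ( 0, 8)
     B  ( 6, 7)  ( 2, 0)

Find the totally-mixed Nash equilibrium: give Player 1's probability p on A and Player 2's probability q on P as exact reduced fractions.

(p,q) = (7/8, 1/2)

P1 indiff ⇒ q·8+(1-q)·0 = q·6+(1-q)·2 ⇒ q(2) = (1-q)(2) ⇒ q = 1/2
P2 indiff ⇒ p·7+(1-p)·7 = p·8+(1-p)·0 ⇒ p(-1) = (1-p)(-7) ⇒ p = 7/8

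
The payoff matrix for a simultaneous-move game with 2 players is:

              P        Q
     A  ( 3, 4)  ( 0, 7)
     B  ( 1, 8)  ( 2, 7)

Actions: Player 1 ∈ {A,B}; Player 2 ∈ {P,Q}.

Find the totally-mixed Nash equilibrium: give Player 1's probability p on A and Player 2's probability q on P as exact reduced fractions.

P1 mixes 1/4 on A; P2 mixes 1/2 on P

P1 indiff ⇒ q·3+(1-q)·0 = q·1+(1-q)·2 ⇒ q(2) = (1-q)(2) ⇒ q = 1/2
P2 indiff ⇒ p·4+(1-p)·8 = p·7+(1-p)·7 ⇒ p(-3) = (1-p)(-1) ⇒ p = 1/4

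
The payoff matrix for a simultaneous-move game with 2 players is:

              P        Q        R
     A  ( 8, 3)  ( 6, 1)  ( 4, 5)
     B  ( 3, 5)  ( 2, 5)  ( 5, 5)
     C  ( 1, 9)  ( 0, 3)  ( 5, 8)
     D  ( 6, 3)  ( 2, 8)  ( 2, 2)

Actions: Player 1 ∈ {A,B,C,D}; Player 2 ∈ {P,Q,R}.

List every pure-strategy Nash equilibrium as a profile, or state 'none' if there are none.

(A,P): not NE [P2→R gives 5>3]
(A,Q): not NE [P2→R gives 5>1]
(A,R): not NE [P1→C gives 5>4]
(B,P): not NE [P1→A gives 8>3]
(B,Q): not NE [P1→A gives 6>2]
(B,R): NE
(C,P): not NE [P1→A gives 8>1]
(C,Q): not NE [P1→A gives 6>0; P2→P gives 9>3]
(C,R): not NE [P2→P gives 9>8]
(D,P): not NE [P1→A gives 8>6; P2→Q gives 8>3]
(D,Q): not NE [P1→A gives 6>2]
(D,R): not NE [P1→C gives 5>2; P2→Q gives 8>2]

NE set: (B,R)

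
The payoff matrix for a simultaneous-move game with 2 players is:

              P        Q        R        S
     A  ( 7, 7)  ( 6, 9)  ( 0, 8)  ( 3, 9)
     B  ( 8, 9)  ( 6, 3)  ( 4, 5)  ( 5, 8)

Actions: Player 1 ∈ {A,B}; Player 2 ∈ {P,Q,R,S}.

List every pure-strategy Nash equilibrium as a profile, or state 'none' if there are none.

NE set: (A,Q), (B,P)

(A,P): not NE [P1→B gives 8>7; P2→S gives 9>7]
(A,Q): NE
(A,R): not NE [P1→B gives 4>0; P2→S gives 9>8]
(A,S): not NE [P1→B gives 5>3]
(B,P): NE
(B,Q): not NE [P2→P gives 9>3]
(B,R): not NE [P2→P gives 9>5]
(B,S): not NE [P2→P gives 9>8]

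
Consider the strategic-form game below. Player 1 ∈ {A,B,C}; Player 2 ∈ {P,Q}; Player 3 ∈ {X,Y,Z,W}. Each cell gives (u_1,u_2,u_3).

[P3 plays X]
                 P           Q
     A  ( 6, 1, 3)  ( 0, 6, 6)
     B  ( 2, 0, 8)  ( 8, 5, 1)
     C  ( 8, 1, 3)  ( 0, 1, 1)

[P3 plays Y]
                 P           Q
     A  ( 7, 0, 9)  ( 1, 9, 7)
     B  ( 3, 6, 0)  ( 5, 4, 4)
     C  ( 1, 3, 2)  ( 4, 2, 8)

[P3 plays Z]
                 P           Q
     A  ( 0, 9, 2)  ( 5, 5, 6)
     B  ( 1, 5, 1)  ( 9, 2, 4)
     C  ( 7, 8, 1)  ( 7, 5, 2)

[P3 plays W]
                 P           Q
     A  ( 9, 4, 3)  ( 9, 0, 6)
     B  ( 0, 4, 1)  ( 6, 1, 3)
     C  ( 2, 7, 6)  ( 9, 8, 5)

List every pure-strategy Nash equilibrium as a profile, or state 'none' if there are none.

PSNE: ∅

(A,P,X): not NE [P1→C gives 8>6; P2→Q gives 6>1; P3→Y gives 9>3]
(A,P,Y): not NE [P2→Q gives 9>0]
(A,P,Z): not NE [P1→C gives 7>0; P3→Y gives 9>2]
(A,P,W): not NE [P3→Y gives 9>3]
(A,Q,X): not NE [P1→B gives 8>0; P3→Y gives 7>6]
(A,Q,Y): not NE [P1→B gives 5>1]
(A,Q,Z): not NE [P1→B gives 9>5; P2→P gives 9>5; P3→Y gives 7>6]
(A,Q,W): not NE [P2→P gives 4>0; P3→Y gives 7>6]
(B,P,X): not NE [P1→C gives 8>2; P2→Q gives 5>0]
(B,P,Y): not NE [P1→A gives 7>3; P3→X gives 8>0]
(B,P,Z): not NE [P1→C gives 7>1; P3→X gives 8>1]
(B,P,W): not NE [P1→A gives 9>0; P3→X gives 8>1]
(B,Q,X): not NE [P3→Z gives 4>1]
(B,Q,Y): not NE [P2→P gives 6>4]
(B,Q,Z): not NE [P2→P gives 5>2]
(B,Q,W): not NE [P1→C gives 9>6; P2→P gives 4>1; P3→Z gives 4>3]
(C,P,X): not NE [P3→W gives 6>3]
(C,P,Y): not NE [P1→A gives 7>1; P3→W gives 6>2]
(C,P,Z): not NE [P3→W gives 6>1]
(C,P,W): not NE [P1→A gives 9>2; P2→Q gives 8>7]
(C,Q,X): not NE [P1→B gives 8>0; P3→Y gives 8>1]
(C,Q,Y): not NE [P1→B gives 5>4; P2→P gives 3>2]
(C,Q,Z): not NE [P1→B gives 9>7; P2→P gives 8>5; P3→Y gives 8>2]
(C,Q,W): not NE [P3→Y gives 8>5]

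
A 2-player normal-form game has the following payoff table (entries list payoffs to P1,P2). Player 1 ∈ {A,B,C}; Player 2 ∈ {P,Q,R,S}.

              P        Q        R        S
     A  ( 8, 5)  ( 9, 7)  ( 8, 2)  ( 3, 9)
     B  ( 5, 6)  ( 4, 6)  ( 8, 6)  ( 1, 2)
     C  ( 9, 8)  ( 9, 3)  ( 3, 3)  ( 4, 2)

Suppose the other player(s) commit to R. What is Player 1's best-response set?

u_1(A vs R) = 8
u_1(B vs R) = 8
u_1(C vs R) = 3
max payoff 8 at {A,B}

argmax u_1 = {A,B}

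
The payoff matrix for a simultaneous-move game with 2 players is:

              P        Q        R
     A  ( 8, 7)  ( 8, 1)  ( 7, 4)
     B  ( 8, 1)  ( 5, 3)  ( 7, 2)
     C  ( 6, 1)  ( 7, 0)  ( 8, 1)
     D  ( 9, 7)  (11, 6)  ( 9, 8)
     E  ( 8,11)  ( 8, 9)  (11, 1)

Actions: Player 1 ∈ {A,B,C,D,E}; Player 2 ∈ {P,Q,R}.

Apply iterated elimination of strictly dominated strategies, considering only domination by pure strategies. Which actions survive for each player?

P1 drop A (D beats it: P:9>8 Q:11>8 R:9>7)
P1 drop B (D beats it: P:9>8 Q:11>5 R:9>7)
P1 drop C (D beats it: P:9>6 Q:11>7 R:9>8)
P2 drop Q (P beats it: D:7>6 E:11>9)
P1→{D,E} P2→{P,R}

Remaining: P1:{D,E} P2:{P,R}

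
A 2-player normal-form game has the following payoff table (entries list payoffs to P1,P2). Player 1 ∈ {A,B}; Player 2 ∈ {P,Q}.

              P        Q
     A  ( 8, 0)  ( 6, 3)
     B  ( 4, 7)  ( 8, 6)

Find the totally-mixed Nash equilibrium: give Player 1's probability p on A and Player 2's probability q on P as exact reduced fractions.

(p,q) = (1/4, 1/3)

P1 indiff ⇒ q·8+(1-q)·6 = q·4+(1-q)·8 ⇒ q(4) = (1-q)(2) ⇒ q = 1/3
P2 indiff ⇒ p·0+(1-p)·7 = p·3+(1-p)·6 ⇒ p(-3) = (1-p)(-1) ⇒ p = 1/4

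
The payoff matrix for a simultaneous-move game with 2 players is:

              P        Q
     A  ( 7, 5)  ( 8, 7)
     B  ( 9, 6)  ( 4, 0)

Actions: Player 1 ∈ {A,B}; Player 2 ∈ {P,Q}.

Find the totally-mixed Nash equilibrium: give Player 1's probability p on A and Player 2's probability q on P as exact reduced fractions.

(p,q) = (3/4, 2/3)

P1 indiff ⇒ q·7+(1-q)·8 = q·9+(1-q)·4 ⇒ q(-2) = (1-q)(-4) ⇒ q = 2/3
P2 indiff ⇒ p·5+(1-p)·6 = p·7+(1-p)·0 ⇒ p(-2) = (1-p)(-6) ⇒ p = 3/4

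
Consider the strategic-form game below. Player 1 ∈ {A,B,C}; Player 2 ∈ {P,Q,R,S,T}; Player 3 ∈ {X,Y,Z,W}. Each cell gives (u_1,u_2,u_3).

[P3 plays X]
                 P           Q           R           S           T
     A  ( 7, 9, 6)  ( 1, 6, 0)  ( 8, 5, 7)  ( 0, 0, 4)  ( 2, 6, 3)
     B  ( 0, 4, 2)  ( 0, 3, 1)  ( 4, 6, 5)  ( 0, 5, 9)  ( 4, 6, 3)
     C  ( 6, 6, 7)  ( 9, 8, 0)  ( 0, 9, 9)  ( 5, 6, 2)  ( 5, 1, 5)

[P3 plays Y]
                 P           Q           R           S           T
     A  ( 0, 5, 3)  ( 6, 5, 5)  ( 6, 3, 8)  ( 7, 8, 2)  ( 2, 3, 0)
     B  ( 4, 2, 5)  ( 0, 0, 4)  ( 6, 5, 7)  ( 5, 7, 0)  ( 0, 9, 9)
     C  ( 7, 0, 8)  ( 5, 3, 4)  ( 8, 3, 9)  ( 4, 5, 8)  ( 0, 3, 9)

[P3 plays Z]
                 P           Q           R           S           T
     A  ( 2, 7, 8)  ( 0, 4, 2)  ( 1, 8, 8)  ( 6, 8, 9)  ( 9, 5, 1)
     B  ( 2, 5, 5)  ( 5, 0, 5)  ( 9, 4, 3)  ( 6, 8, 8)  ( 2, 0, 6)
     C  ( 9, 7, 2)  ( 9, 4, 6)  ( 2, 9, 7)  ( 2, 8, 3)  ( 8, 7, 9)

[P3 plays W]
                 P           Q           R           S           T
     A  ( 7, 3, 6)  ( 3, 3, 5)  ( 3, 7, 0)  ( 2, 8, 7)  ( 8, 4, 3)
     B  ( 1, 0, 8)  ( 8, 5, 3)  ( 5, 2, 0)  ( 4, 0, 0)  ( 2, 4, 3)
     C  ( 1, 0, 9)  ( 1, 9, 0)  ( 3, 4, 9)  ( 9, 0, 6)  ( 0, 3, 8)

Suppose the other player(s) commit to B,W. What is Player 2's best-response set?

u_2(P vs B,W) = 0
u_2(Q vs B,W) = 5
u_2(R vs B,W) = 2
u_2(S vs B,W) = 0
u_2(T vs B,W) = 4
max payoff 5 at {Q}

P2 best: {Q}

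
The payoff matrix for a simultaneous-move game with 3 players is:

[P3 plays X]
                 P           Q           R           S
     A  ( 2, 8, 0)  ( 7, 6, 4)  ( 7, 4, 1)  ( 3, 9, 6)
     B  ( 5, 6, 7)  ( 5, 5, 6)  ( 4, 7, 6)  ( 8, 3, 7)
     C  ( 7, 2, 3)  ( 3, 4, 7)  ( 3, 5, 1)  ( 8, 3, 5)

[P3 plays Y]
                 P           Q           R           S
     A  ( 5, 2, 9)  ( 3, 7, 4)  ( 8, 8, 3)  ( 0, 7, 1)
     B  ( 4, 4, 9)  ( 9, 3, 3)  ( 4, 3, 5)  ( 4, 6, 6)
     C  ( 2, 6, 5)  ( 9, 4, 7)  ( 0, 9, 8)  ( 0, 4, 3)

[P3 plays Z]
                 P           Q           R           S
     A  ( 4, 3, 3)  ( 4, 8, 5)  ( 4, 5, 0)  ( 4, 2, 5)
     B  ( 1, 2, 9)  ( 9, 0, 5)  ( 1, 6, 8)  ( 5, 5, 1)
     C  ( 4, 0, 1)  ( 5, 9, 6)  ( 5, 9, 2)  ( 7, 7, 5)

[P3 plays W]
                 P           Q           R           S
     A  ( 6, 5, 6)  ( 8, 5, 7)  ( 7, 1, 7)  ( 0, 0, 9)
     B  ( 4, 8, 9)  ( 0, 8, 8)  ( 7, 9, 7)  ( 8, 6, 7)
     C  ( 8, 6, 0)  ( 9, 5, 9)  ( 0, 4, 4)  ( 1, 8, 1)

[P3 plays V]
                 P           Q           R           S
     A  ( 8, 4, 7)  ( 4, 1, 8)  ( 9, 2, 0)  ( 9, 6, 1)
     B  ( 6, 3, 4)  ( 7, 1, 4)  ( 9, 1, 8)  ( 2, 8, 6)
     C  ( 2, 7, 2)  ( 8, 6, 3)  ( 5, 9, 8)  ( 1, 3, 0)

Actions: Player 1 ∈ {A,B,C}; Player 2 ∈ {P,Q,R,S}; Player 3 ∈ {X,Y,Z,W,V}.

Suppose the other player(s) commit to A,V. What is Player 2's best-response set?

u_2(P vs A,V) = 4
u_2(Q vs A,V) = 1
u_2(R vs A,V) = 2
u_2(S vs A,V) = 6
max payoff 6 at {S}

argmax u_2 = {S}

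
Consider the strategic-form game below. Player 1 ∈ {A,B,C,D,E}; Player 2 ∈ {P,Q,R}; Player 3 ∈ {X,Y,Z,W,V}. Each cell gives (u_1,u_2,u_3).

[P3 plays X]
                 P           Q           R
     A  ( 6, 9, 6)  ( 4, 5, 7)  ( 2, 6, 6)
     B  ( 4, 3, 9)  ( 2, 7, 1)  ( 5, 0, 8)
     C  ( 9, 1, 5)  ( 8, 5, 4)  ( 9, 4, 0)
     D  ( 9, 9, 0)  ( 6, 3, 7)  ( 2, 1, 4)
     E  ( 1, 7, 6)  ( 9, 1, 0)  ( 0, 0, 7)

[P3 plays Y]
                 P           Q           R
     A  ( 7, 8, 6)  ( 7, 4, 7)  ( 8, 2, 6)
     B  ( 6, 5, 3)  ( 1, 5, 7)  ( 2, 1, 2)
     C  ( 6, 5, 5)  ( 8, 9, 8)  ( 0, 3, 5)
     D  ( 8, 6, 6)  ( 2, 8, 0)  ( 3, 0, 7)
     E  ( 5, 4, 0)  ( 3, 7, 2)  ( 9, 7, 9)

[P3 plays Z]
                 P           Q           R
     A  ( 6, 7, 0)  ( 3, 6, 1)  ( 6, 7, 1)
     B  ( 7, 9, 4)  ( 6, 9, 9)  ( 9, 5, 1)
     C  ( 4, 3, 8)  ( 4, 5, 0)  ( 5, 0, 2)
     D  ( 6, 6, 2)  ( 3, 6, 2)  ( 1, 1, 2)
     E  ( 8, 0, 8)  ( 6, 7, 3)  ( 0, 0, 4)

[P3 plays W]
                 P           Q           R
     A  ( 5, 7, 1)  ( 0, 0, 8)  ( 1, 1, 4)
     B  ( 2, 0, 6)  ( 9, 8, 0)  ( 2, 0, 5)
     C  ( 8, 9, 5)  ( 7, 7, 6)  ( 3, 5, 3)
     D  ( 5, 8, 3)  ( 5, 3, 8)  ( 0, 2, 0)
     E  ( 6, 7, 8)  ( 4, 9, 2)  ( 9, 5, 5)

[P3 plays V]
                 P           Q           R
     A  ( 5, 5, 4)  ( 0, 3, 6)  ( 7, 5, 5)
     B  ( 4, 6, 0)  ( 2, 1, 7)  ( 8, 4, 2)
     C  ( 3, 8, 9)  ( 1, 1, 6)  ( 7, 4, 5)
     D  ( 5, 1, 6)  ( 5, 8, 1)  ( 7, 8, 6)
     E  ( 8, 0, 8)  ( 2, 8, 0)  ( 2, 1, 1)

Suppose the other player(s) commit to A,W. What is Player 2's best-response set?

argmax u_2 = {P}

u_2(P vs A,W) = 7
u_2(Q vs A,W) = 0
u_2(R vs A,W) = 1
max payoff 7 at {P}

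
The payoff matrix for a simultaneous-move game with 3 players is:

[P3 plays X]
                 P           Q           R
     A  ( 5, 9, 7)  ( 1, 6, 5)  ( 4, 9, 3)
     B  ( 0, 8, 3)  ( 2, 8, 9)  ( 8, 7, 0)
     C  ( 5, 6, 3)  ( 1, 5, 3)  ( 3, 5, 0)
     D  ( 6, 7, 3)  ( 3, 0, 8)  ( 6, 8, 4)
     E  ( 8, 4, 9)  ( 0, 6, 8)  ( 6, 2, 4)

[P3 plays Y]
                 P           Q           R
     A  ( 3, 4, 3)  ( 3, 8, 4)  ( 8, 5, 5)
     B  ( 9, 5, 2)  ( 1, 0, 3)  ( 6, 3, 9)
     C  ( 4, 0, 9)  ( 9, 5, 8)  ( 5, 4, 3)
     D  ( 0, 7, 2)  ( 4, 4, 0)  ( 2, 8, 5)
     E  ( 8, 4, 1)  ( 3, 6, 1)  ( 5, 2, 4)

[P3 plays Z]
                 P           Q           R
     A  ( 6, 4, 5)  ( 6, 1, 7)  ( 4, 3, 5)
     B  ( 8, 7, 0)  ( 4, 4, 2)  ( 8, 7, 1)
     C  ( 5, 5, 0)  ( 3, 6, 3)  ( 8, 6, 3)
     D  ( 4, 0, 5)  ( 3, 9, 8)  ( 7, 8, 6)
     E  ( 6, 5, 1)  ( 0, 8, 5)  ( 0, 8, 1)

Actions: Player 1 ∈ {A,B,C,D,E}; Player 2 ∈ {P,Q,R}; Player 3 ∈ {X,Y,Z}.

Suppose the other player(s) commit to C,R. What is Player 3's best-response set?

argmax u_3 = {Y,Z}

u_3(X vs C,R) = 0
u_3(Y vs C,R) = 3
u_3(Z vs C,R) = 3
max payoff 3 at {Y,Z}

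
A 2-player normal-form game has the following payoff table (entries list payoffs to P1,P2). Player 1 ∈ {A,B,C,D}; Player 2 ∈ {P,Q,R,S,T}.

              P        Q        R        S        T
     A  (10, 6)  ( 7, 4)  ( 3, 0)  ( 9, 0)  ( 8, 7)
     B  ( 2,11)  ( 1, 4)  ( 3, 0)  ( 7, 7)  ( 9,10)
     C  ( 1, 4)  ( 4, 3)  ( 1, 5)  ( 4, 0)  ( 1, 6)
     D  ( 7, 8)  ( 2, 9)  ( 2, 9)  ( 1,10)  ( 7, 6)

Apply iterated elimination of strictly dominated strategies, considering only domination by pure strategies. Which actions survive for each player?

P1 drop C (A beats it: P:10>1 Q:7>4 R:3>1 S:9>4 T:8>1)
P1 drop D (A beats it: P:10>7 Q:7>2 R:3>2 S:9>1 T:8>7)
P2 drop Q (P beats it: A:6>4 B:11>4)
P2 drop R (P beats it: A:6>0 B:11>0)
P2 drop S (P beats it: A:6>0 B:11>7)
P1→{A,B} P2→{P,T}

Remaining: P1:{A,B} P2:{P,T}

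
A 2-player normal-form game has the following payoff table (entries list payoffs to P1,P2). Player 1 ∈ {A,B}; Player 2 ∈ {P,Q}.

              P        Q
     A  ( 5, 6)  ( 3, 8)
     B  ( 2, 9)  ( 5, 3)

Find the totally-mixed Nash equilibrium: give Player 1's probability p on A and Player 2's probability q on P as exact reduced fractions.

P1 mixes 3/4 on A; P2 mixes 2/5 on P

P1 indiff ⇒ q·5+(1-q)·3 = q·2+(1-q)·5 ⇒ q(3) = (1-q)(2) ⇒ q = 2/5
P2 indiff ⇒ p·6+(1-p)·9 = p·8+(1-p)·3 ⇒ p(-2) = (1-p)(-6) ⇒ p = 3/4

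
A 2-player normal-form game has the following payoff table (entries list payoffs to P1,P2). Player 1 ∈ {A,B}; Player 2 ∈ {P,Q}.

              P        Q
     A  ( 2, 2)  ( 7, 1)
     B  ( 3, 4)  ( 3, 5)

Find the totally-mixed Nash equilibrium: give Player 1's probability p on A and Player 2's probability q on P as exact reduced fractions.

(p,q) = (1/2, 4/5)

P1 indiff ⇒ q·2+(1-q)·7 = q·3+(1-q)·3 ⇒ q(-1) = (1-q)(-4) ⇒ q = 4/5
P2 indiff ⇒ p·2+(1-p)·4 = p·1+(1-p)·5 ⇒ p(1) = (1-p)(1) ⇒ p = 1/2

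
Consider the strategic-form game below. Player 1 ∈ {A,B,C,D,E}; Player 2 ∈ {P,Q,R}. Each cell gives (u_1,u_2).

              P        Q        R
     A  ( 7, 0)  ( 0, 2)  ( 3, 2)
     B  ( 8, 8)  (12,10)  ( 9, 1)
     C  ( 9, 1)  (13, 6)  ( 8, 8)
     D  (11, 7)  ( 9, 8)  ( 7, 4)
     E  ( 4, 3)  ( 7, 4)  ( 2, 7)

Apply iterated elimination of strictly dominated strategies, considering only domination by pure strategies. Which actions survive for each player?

P1 drop A (B beats it: P:8>7 Q:12>0 R:9>3)
P1 drop E (B beats it: P:8>4 Q:12>7 R:9>2)
P2 drop P (Q beats it: B:10>8 C:6>1 D:8>7)
P1 drop D (B beats it: Q:12>9 R:9>7)
P1→{B,C} P2→{Q,R}

IESDS → P1:{B,C} P2:{Q,R}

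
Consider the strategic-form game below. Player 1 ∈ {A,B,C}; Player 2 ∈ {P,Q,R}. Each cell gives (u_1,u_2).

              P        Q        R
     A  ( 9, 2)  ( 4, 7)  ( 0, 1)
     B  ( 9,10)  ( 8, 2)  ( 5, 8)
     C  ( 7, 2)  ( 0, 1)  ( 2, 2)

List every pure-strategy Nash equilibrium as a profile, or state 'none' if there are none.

(A,P): not NE [P2→Q gives 7>2]
(A,Q): not NE [P1→B gives 8>4]
(A,R): not NE [P1→B gives 5>0; P2→Q gives 7>1]
(B,P): NE
(B,Q): not NE [P2→P gives 10>2]
(B,R): not NE [P2→P gives 10>8]
(C,P): not NE [P1→B gives 9>7]
(C,Q): not NE [P1→B gives 8>0; P2→R gives 2>1]
(C,R): not NE [P1→B gives 5>2]

Nash profiles: (B,P)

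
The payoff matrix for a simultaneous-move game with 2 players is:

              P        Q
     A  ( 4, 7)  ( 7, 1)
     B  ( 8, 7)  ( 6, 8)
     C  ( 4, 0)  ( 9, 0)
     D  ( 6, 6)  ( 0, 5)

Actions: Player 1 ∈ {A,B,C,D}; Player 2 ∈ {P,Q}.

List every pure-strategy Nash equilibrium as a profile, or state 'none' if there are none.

Nash profiles: (C,Q)

(A,P): not NE [P1→B gives 8>4]
(A,Q): not NE [P1→C gives 9>7; P2→P gives 7>1]
(B,P): not NE [P2→Q gives 8>7]
(B,Q): not NE [P1→C gives 9>6]
(C,P): not NE [P1→B gives 8>4]
(C,Q): NE
(D,P): not NE [P1→B gives 8>6]
(D,Q): not NE [P1→C gives 9>0; P2→P gives 6>5]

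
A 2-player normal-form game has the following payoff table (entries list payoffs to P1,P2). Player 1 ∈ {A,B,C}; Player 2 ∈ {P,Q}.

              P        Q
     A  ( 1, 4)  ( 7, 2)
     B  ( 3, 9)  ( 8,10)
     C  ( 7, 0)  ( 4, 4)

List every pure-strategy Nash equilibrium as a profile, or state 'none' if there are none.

PSNE = {(B,Q)}

(A,P): not NE [P1→C gives 7>1]
(A,Q): not NE [P1→B gives 8>7; P2→P gives 4>2]
(B,P): not NE [P1→C gives 7>3; P2→Q gives 10>9]
(B,Q): NE
(C,P): not NE [P2→Q gives 4>0]
(C,Q): not NE [P1→B gives 8>4]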